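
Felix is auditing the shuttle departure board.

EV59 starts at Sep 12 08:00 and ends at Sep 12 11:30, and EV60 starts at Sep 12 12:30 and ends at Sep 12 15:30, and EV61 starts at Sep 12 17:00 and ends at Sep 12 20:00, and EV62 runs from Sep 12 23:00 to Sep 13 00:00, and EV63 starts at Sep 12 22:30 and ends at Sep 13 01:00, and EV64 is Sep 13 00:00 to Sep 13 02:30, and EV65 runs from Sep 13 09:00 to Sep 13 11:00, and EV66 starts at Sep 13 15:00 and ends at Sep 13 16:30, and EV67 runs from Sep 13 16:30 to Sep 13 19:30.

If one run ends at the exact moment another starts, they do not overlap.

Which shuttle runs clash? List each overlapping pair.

EV62 & EV63, EV63 & EV64

Sorted by start: EV59, EV60, EV61, EV63, EV62, EV64, EV65, EV66, EV67.
EV60 starts after EV59 ends — done with EV59.
EV61 starts after EV60 ends — done with EV60.
EV63 starts after EV61 ends — done with EV61.
EV62 starts before EV63 ends → EV63 and EV62 overlap.
EV64 starts before EV63 ends → EV63 and EV64 overlap.
EV65 starts after EV63 ends — done with EV63.
EV64 starts exactly when EV62 ends (back-to-back, no overlap) — done with EV62.
EV65 starts after EV64 ends — done with EV64.
EV66 starts after EV65 ends — done with EV65.
EV67 starts exactly when EV66 ends (back-to-back, no overlap).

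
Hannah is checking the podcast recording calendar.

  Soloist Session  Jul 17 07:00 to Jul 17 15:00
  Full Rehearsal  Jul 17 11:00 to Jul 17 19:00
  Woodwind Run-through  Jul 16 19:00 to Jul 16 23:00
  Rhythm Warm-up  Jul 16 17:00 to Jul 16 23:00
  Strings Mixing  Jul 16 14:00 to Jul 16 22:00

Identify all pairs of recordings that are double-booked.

Full Rehearsal & Soloist Session, Rhythm Warm-up & Strings Mixing, Rhythm Warm-up & Woodwind Run-through, Strings Mixing & Woodwind Run-through

Sorted by start: Strings Mixing, Rhythm Warm-up, Woodwind Run-through, Soloist Session, Full Rehearsal.
Rhythm Warm-up starts before Strings Mixing ends → Strings Mixing and Rhythm Warm-up overlap.
Woodwind Run-through starts before Strings Mixing ends → Strings Mixing and Woodwind Run-through overlap.
Soloist Session starts after Strings Mixing ends, so Strings Mixing has no further overlaps.
Woodwind Run-through starts before Rhythm Warm-up ends → Rhythm Warm-up and Woodwind Run-through overlap.
Soloist Session starts after Rhythm Warm-up ends, so Rhythm Warm-up has no further overlaps.
Soloist Session starts after Woodwind Run-through ends, so Woodwind Run-through has no further overlaps.
Full Rehearsal starts before Soloist Session ends → Soloist Session and Full Rehearsal overlap.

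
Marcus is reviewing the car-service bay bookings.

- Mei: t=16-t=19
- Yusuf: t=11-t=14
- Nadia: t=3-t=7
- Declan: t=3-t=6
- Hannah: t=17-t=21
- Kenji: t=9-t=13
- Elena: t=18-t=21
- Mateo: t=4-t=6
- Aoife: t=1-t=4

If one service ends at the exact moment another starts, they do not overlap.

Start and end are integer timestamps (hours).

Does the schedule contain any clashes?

Check each pair: they overlap iff neither finishes before the other starts.
Sorted by start: Aoife, Declan, Nadia, Mateo, Kenji, Yusuf, Mei, Hannah, Elena.
Declan starts before Aoife ends → Aoife and Declan overlap.
That's a conflict, so the schedule is not conflict-free.

Yes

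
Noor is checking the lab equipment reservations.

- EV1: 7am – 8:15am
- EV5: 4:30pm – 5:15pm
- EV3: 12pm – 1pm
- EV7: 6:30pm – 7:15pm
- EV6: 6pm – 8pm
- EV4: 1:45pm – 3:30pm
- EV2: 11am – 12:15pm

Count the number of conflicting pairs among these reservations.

Check each pair: they overlap iff neither finishes before the other starts.
Sorted by start: EV1, EV2, EV3, EV4, EV5, EV6, EV7.
EV2 starts after EV1 ends, so EV1 has no further overlaps.
EV3 starts before EV2 ends → EV2 and EV3 overlap.
EV4 starts after EV2 ends, so EV2 has no further overlaps.
EV4 starts after EV3 ends, so EV3 has no further overlaps.
EV5 starts after EV4 ends, so EV4 has no further overlaps.
EV6 starts after EV5 ends, so EV5 has no further overlaps.
EV7 starts before EV6 ends → EV6 and EV7 overlap.
Overlapping pairs: EV2 & EV3, EV6 & EV7 — 2 in total.

2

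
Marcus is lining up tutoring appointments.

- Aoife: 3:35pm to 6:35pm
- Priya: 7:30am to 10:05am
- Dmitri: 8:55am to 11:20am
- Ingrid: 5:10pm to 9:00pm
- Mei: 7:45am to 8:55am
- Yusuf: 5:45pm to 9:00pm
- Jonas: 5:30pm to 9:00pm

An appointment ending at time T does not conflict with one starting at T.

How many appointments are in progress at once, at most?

Sweep the timeline, counting +1 at each start and −1 at each end (ends before starts at a tie):
7:30am start Priya → 1
7:45am start Mei → 2
8:55am end Mei → 1
8:55am start Dmitri → 2
10:05am end Priya → 1
11:20am end Dmitri → 0
3:35pm start Aoife → 1
5:10pm start Ingrid → 2
5:30pm start Jonas → 3
5:45pm start Yusuf → 4
6:35pm end Aoife → 3
9:00pm end Ingrid → 2
9:00pm end Jonas → 1
9:00pm end Yusuf → 0
Peak is 4, at 5:45pm (Aoife, Ingrid, Jonas, Yusuf).

4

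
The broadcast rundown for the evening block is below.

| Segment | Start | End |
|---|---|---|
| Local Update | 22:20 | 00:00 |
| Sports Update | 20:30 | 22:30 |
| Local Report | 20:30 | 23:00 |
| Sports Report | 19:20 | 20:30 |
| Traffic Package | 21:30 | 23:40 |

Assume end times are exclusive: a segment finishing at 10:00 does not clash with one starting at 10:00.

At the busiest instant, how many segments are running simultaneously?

4

Sweep the timeline, counting +1 at each start and −1 at each end (ends before starts at a tie):
19:20 start Sports Report → 1
20:30 end Sports Report → 0
20:30 start Local Report → 1
20:30 start Sports Update → 2
21:30 start Traffic Package → 3
22:20 start Local Update → 4
22:30 end Sports Update → 3
23:00 end Local Report → 2
23:40 end Traffic Package → 1
00:00 end Local Update → 0
Peak is 4, at 22:20 (Local Report, Local Update, Sports Update, Traffic Package).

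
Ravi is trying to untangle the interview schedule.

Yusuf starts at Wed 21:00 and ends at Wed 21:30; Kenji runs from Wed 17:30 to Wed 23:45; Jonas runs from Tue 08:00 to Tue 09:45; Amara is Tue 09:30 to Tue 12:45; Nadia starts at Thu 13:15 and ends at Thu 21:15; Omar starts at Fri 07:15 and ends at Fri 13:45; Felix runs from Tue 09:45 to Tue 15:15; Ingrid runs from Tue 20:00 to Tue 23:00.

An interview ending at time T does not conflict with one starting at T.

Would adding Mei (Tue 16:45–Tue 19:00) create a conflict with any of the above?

No — it doesn't clash with anything

Jonas: ends Tue 09:45 at or before Mei starts Tue 16:45 → clear.
Amara: ends Tue 12:45 at or before Mei starts Tue 16:45 → clear.
Felix: ends Tue 15:15 at or before Mei starts Tue 16:45 → clear.
Ingrid: starts Tue 20:00 at or after Mei ends Tue 19:00 → clear.
Kenji: starts Wed 17:30 at or after Mei ends Tue 19:00 → clear.
Yusuf: starts Wed 21:00 at or after Mei ends Tue 19:00 → clear.
Nadia: starts Thu 13:15 at or after Mei ends Tue 19:00 → clear.
Omar: starts Fri 07:15 at or after Mei ends Tue 19:00 → clear.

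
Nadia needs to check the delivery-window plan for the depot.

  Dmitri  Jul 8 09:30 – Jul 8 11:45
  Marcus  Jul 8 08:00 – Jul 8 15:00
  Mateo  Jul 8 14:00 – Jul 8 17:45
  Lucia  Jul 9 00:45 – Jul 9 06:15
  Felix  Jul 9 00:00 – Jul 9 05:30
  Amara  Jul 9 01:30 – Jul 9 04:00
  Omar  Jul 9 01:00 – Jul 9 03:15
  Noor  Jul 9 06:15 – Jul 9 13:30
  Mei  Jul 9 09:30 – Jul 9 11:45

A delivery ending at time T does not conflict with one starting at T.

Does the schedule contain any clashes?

Sorted by start: Marcus, Dmitri, Mateo, Felix, Lucia, Omar, Amara, Noor, Mei.
Dmitri starts before Marcus ends → Marcus and Dmitri overlap.
That's a conflict, so the schedule is not conflict-free.

Yes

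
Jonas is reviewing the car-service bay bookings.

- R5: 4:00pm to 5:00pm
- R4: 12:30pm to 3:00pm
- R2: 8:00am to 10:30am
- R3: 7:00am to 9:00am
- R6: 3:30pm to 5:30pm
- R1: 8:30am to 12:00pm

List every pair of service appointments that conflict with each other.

R1 & R2, R1 & R3, R2 & R3, R5 & R6

Sorted by start: R3, R2, R1, R4, R6, R5.
R2 starts before R3 ends → R3 and R2 overlap.
R1 starts before R3 ends → R3 and R1 overlap.
R4 starts after R3 ends, so nothing later overlaps R3 either.
R1 starts before R2 ends → R2 and R1 overlap.
R4 starts after R2 ends, so nothing later overlaps R2 either.
R4 starts after R1 ends, so nothing later overlaps R1 either.
R6 starts after R4 ends, so nothing later overlaps R4 either.
R5 starts before R6 ends → R6 and R5 overlap.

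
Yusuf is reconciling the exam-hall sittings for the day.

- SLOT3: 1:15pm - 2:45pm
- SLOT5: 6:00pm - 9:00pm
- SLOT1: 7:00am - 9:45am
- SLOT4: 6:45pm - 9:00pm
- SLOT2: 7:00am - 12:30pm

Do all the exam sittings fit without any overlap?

Sorted by start: SLOT1, SLOT2, SLOT3, SLOT5, SLOT4.
SLOT2 starts before SLOT1 ends → SLOT1 and SLOT2 overlap.
That's a conflict, so the schedule is not conflict-free.

No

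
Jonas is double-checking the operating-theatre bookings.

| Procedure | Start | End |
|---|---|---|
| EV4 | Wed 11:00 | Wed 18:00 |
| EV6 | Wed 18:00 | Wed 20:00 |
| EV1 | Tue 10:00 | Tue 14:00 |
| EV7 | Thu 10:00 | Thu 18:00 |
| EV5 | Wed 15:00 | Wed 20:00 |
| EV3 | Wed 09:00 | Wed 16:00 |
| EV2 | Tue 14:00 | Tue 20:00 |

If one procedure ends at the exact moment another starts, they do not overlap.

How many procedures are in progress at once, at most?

Sort all start/end points and keep a running count:
Tue 10:00 start EV1 → 1
Tue 14:00 end EV1 → 0
Tue 14:00 start EV2 → 1
Tue 20:00 end EV2 → 0
Wed 09:00 start EV3 → 1
Wed 11:00 start EV4 → 2
Wed 15:00 start EV5 → 3
Wed 16:00 end EV3 → 2
Wed 18:00 end EV4 → 1
Wed 18:00 start EV6 → 2
Wed 20:00 end EV5 → 1
Wed 20:00 end EV6 → 0
Thu 10:00 start EV7 → 1
Thu 18:00 end EV7 → 0
Peak is 3, at Wed 15:00 (EV3, EV4, EV5).

3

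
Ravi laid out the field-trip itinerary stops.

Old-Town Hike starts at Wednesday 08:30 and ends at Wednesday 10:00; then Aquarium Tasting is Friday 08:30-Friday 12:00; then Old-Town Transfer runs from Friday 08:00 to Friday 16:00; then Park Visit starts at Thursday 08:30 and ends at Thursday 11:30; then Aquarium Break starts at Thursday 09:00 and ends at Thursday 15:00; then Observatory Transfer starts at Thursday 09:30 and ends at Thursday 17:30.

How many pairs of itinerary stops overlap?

4

Sorted by start: Old-Town Hike, Park Visit, Aquarium Break, Observatory Transfer, Old-Town Transfer, Aquarium Tasting.
Park Visit starts after Old-Town Hike ends, so nothing later overlaps Old-Town Hike either.
Aquarium Break starts before Park Visit ends → Park Visit and Aquarium Break overlap.
Observatory Transfer starts before Park Visit ends → Park Visit and Observatory Transfer overlap.
Old-Town Transfer starts after Park Visit ends, so nothing later overlaps Park Visit either.
Observatory Transfer starts before Aquarium Break ends → Aquarium Break and Observatory Transfer overlap.
Old-Town Transfer starts after Aquarium Break ends, so nothing later overlaps Aquarium Break either.
Old-Town Transfer starts after Observatory Transfer ends, so nothing later overlaps Observatory Transfer either.
Aquarium Tasting starts before Old-Town Transfer ends → Old-Town Transfer and Aquarium Tasting overlap.
Overlapping pairs: Aquarium Break & Observatory Transfer, Aquarium Break & Park Visit, Aquarium Tasting & Old-Town Transfer, Observatory Transfer & Park Visit — 4 in total.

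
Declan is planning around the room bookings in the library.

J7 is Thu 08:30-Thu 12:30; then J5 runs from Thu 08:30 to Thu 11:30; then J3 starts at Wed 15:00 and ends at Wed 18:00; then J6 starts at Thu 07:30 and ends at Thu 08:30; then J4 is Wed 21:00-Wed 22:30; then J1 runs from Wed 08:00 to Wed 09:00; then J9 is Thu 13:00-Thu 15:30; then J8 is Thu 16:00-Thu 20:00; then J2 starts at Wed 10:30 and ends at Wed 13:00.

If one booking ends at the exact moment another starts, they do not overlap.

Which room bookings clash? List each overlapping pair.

J5 & J7

Check each pair: they overlap iff neither finishes before the other starts.
Sorted by start: J1, J2, J3, J4, J6, J5, J7, J9, J8.
J2 starts after J1 ends, so J1 has no further overlaps.
J3 starts after J2 ends, so J2 has no further overlaps.
J4 starts after J3 ends, so J3 has no further overlaps.
J6 starts after J4 ends, so J4 has no further overlaps.
J5 starts exactly when J6 ends (back-to-back, no overlap), so J6 has no further overlaps.
J7 starts before J5 ends → J5 and J7 overlap.
J9 starts after J5 ends, so J5 has no further overlaps.
J9 starts after J7 ends, so J7 has no further overlaps.
J8 starts after J9 ends.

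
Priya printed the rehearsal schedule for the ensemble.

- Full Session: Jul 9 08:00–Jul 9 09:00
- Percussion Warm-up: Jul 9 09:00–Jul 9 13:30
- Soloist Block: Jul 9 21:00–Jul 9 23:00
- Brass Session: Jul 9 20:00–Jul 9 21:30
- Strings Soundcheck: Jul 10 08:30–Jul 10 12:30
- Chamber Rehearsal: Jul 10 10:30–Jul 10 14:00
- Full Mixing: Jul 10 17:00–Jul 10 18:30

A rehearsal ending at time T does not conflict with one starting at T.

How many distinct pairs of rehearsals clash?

Sorted by start: Full Session, Percussion Warm-up, Brass Session, Soloist Block, Strings Soundcheck, Chamber Rehearsal, Full Mixing.
Percussion Warm-up starts exactly when Full Session ends (back-to-back, no overlap), so nothing later overlaps Full Session either.
Brass Session starts after Percussion Warm-up ends, so nothing later overlaps Percussion Warm-up either.
Soloist Block starts before Brass Session ends → Brass Session and Soloist Block overlap.
Strings Soundcheck starts after Brass Session ends, so nothing later overlaps Brass Session either.
Strings Soundcheck starts after Soloist Block ends, so nothing later overlaps Soloist Block either.
Chamber Rehearsal starts before Strings Soundcheck ends → Strings Soundcheck and Chamber Rehearsal overlap.
Full Mixing starts after Strings Soundcheck ends.
Full Mixing starts after Chamber Rehearsal ends.
Overlapping pairs: Brass Session & Soloist Block, Chamber Rehearsal & Strings Soundcheck — 2 in total.

2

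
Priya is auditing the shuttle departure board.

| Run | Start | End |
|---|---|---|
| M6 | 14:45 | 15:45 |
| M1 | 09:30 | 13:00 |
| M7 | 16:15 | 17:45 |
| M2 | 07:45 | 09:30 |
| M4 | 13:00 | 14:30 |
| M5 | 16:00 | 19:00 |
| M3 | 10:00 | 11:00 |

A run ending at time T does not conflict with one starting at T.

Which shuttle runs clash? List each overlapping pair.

Two intervals overlap when each starts before the other ends.
Sorted by start: M2, M1, M3, M4, M6, M5, M7.
M1 starts exactly when M2 ends (back-to-back, no overlap), so nothing later overlaps M2 either.
M3 starts before M1 ends → M1 and M3 overlap.
M4 starts exactly when M1 ends (back-to-back, no overlap), so nothing later overlaps M1 either.
M4 starts after M3 ends, so nothing later overlaps M3 either.
M6 starts after M4 ends, so nothing later overlaps M4 either.
M5 starts after M6 ends, so nothing later overlaps M6 either.
M7 starts before M5 ends → M5 and M7 overlap.

M1 & M3, M5 & M7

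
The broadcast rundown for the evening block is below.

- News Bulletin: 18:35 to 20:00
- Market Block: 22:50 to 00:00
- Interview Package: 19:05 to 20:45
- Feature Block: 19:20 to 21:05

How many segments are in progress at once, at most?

3

Walk through starts and ends in time order (an end at T is processed before a start at T):
18:35 start News Bulletin → 1
19:05 start Interview Package → 2
19:20 start Feature Block → 3
20:00 end News Bulletin → 2
20:45 end Interview Package → 1
21:05 end Feature Block → 0
22:50 start Market Block → 1
00:00 end Market Block → 0
Peak is 3, at 19:20 (Feature Block, Interview Package, News Bulletin).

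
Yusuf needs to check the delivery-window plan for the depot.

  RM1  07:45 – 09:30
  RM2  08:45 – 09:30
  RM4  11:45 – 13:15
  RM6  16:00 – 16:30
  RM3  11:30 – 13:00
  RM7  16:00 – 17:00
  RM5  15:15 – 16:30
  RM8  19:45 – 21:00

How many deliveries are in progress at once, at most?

3

Sweep the timeline, counting +1 at each start and −1 at each end (ends before starts at a tie):
07:45 start RM1 → 1
08:45 start RM2 → 2
09:30 end RM1 → 1
09:30 end RM2 → 0
11:30 start RM3 → 1
11:45 start RM4 → 2
13:00 end RM3 → 1
13:15 end RM4 → 0
15:15 start RM5 → 1
16:00 start RM6 → 2
16:00 start RM7 → 3
16:30 end RM5 → 2
16:30 end RM6 → 1
17:00 end RM7 → 0
19:45 start RM8 → 1
21:00 end RM8 → 0
Peak is 3, at 16:00 (RM5, RM6, RM7).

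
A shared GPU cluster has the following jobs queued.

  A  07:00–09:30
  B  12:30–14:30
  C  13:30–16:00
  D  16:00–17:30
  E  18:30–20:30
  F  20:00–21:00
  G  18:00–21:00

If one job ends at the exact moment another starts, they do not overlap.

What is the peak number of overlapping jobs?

3

Walk through starts and ends in time order (an end at T is processed before a start at T):
07:00 start A → 1
09:30 end A → 0
12:30 start B → 1
13:30 start C → 2
14:30 end B → 1
16:00 end C → 0
16:00 start D → 1
17:30 end D → 0
18:00 start G → 1
18:30 start E → 2
20:00 start F → 3
20:30 end E → 2
21:00 end F → 1
21:00 end G → 0
Peak is 3, at 20:00 (E, F, G).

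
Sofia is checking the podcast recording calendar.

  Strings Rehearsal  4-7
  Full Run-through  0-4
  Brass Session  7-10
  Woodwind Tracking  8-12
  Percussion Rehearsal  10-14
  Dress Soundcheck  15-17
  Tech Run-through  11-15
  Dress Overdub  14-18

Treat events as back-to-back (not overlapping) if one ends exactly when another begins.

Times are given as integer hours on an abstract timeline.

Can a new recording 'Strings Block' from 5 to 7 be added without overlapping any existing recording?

Full Run-through: ends 4 at or before Strings Block starts 5 → clear.
Strings Rehearsal: starts 4 before Strings Block ends 7, and ends 7 after Strings Block starts 5 → overlap.
Brass Session: starts 7 at or after Strings Block ends 7 → clear.
Woodwind Tracking: starts 8 at or after Strings Block ends 7 → clear.
Percussion Rehearsal: starts 10 at or after Strings Block ends 7 → clear.
Tech Run-through: starts 11 at or after Strings Block ends 7 → clear.
Dress Overdub: starts 14 at or after Strings Block ends 7 → clear.
Dress Soundcheck: starts 15 at or after Strings Block ends 7 → clear.
Strings Block overlaps Strings Rehearsal.

No — it overlaps Strings Rehearsal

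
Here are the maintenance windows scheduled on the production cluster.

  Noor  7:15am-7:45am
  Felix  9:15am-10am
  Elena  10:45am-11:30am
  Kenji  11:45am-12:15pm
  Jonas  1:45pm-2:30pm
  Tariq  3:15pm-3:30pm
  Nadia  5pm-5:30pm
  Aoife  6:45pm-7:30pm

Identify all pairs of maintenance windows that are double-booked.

Sorted by start: Noor, Felix, Elena, Kenji, Jonas, Tariq, Nadia, Aoife.
Felix starts after Noor ends; Noor is clear from here.
Elena starts after Felix ends; Felix is clear from here.
Kenji starts after Elena ends; Elena is clear from here.
Jonas starts after Kenji ends; Kenji is clear from here.
Tariq starts after Jonas ends; Jonas is clear from here.
Nadia starts after Tariq ends; Tariq is clear from here.
Aoife starts after Nadia ends.

no conflicts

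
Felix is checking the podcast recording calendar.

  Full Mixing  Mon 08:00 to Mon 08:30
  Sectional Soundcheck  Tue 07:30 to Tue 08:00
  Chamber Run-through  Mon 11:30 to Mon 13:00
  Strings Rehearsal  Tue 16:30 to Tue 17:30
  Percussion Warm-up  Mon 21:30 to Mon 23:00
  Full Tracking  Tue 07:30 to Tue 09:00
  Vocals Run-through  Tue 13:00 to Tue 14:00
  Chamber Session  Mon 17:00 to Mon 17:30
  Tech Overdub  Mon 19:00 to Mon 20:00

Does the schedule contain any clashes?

Yes

Sorted by start: Full Mixing, Chamber Run-through, Chamber Session, Tech Overdub, Percussion Warm-up, Full Tracking, Sectional Soundcheck, Vocals Run-through, Strings Rehearsal.
Chamber Run-through starts after Full Mixing ends, so nothing later overlaps Full Mixing either.
Chamber Session starts after Chamber Run-through ends, so nothing later overlaps Chamber Run-through either.
Tech Overdub starts after Chamber Session ends, so nothing later overlaps Chamber Session either.
Percussion Warm-up starts after Tech Overdub ends, so nothing later overlaps Tech Overdub either.
Full Tracking starts after Percussion Warm-up ends, so nothing later overlaps Percussion Warm-up either.
Sectional Soundcheck starts before Full Tracking ends → Full Tracking and Sectional Soundcheck overlap.
That's a conflict, so the schedule is not conflict-free.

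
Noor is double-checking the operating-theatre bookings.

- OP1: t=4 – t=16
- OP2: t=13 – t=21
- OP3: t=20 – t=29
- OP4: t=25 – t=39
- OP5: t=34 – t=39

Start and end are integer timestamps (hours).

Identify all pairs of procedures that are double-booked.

OP1 & OP2, OP2 & OP3, OP3 & OP4, OP4 & OP5

Check each pair: they overlap iff neither finishes before the other starts.
Sorted by start: OP1, OP2, OP3, OP4, OP5.
OP2 starts before OP1 ends → OP1 and OP2 overlap.
OP3 starts after OP1 ends — done with OP1.
OP3 starts before OP2 ends → OP2 and OP3 overlap.
OP4 starts after OP2 ends — done with OP2.
OP4 starts before OP3 ends → OP3 and OP4 overlap.
OP5 starts after OP3 ends.
OP5 starts before OP4 ends → OP4 and OP5 overlap.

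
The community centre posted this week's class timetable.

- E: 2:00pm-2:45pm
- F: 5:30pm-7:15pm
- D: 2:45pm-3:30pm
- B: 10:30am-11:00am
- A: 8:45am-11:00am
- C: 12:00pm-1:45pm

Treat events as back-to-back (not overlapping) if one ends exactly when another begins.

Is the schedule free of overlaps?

Sorted by start: A, B, C, E, D, F.
B starts before A ends → A and B overlap.
That's a conflict, so the schedule is not conflict-free.

No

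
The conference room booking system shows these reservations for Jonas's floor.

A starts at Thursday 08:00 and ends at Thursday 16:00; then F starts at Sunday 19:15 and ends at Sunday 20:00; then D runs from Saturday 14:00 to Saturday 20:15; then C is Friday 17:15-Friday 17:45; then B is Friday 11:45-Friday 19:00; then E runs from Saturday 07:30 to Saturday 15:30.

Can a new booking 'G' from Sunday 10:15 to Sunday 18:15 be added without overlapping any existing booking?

A: ends Thursday 16:00 at or before G starts Sunday 10:15 → clear.
B: ends Friday 19:00 at or before G starts Sunday 10:15 → clear.
C: ends Friday 17:45 at or before G starts Sunday 10:15 → clear.
E: ends Saturday 15:30 at or before G starts Sunday 10:15 → clear.
D: ends Saturday 20:15 at or before G starts Sunday 10:15 → clear.
F: starts Sunday 19:15 at or after G ends Sunday 18:15 → clear.

Yes — the slot is free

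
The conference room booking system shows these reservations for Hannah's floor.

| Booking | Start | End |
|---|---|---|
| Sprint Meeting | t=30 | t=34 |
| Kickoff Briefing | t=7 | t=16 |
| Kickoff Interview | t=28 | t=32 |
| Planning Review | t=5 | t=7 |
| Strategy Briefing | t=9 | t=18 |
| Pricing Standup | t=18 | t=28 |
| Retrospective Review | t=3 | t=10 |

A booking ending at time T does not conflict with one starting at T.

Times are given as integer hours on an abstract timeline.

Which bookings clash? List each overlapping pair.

Kickoff Briefing & Retrospective Review, Kickoff Briefing & Strategy Briefing, Kickoff Interview & Sprint Meeting, Planning Review & Retrospective Review, Retrospective Review & Strategy Briefing

Sorted by start: Retrospective Review, Planning Review, Kickoff Briefing, Strategy Briefing, Pricing Standup, Kickoff Interview, Sprint Meeting.
Planning Review starts before Retrospective Review ends → Retrospective Review and Planning Review overlap.
Kickoff Briefing starts before Retrospective Review ends → Retrospective Review and Kickoff Briefing overlap.
Strategy Briefing starts before Retrospective Review ends → Retrospective Review and Strategy Briefing overlap.
Pricing Standup starts after Retrospective Review ends, so nothing later overlaps Retrospective Review either.
Kickoff Briefing starts exactly when Planning Review ends (back-to-back, no overlap), so nothing later overlaps Planning Review either.
Strategy Briefing starts before Kickoff Briefing ends → Kickoff Briefing and Strategy Briefing overlap.
Pricing Standup starts after Kickoff Briefing ends, so nothing later overlaps Kickoff Briefing either.
Pricing Standup starts exactly when Strategy Briefing ends (back-to-back, no overlap), so nothing later overlaps Strategy Briefing either.
Kickoff Interview starts exactly when Pricing Standup ends (back-to-back, no overlap), so nothing later overlaps Pricing Standup either.
Sprint Meeting starts before Kickoff Interview ends → Kickoff Interview and Sprint Meeting overlap.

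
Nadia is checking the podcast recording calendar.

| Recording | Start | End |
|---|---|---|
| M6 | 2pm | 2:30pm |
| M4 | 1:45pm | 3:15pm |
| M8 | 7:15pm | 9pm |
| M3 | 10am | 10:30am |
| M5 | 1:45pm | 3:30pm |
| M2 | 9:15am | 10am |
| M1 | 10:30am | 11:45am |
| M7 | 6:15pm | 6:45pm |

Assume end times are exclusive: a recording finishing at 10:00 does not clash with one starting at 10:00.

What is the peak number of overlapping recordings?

3

Sort all start/end points and keep a running count:
9:15am start M2 → 1
10am end M2 → 0
10am start M3 → 1
10:30am end M3 → 0
10:30am start M1 → 1
11:45am end M1 → 0
1:45pm start M4 → 1
1:45pm start M5 → 2
2pm start M6 → 3
2:30pm end M6 → 2
3:15pm end M4 → 1
3:30pm end M5 → 0
6:15pm start M7 → 1
6:45pm end M7 → 0
7:15pm start M8 → 1
9pm end M8 → 0
Peak is 3, at 2pm (M4, M5, M6).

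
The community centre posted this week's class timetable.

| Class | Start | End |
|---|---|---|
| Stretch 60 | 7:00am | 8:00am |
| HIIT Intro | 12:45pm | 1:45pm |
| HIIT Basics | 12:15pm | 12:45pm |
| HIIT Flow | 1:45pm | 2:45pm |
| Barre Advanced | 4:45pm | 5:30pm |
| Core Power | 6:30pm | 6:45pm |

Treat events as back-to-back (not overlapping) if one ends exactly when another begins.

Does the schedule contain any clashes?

Check each pair: they overlap iff neither finishes before the other starts.
Sorted by start: Stretch 60, HIIT Basics, HIIT Intro, HIIT Flow, Barre Advanced, Core Power.
HIIT Basics starts after Stretch 60 ends; Stretch 60 is clear from here.
HIIT Intro starts exactly when HIIT Basics ends (back-to-back, no overlap); HIIT Basics is clear from here.
HIIT Flow starts exactly when HIIT Intro ends (back-to-back, no overlap); HIIT Intro is clear from here.
Barre Advanced starts after HIIT Flow ends; HIIT Flow is clear from here.
Core Power starts after Barre Advanced ends.
Every pair is clear; the schedule has no overlaps.

No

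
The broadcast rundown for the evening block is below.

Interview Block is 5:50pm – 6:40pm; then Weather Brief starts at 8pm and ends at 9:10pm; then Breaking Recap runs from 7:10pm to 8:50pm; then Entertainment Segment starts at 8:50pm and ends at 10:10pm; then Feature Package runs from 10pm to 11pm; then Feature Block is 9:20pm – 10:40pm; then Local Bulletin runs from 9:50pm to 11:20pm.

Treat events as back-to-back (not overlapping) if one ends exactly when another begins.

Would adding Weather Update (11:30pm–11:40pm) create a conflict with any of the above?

No — it doesn't clash with anything

Interview Block: ends 6:40pm at or before Weather Update starts 11:30pm → clear.
Breaking Recap: ends 8:50pm at or before Weather Update starts 11:30pm → clear.
Weather Brief: ends 9:10pm at or before Weather Update starts 11:30pm → clear.
Entertainment Segment: ends 10:10pm at or before Weather Update starts 11:30pm → clear.
Feature Block: ends 10:40pm at or before Weather Update starts 11:30pm → clear.
Local Bulletin: ends 11:20pm at or before Weather Update starts 11:30pm → clear.
Feature Package: ends 11pm at or before Weather Update starts 11:30pm → clear.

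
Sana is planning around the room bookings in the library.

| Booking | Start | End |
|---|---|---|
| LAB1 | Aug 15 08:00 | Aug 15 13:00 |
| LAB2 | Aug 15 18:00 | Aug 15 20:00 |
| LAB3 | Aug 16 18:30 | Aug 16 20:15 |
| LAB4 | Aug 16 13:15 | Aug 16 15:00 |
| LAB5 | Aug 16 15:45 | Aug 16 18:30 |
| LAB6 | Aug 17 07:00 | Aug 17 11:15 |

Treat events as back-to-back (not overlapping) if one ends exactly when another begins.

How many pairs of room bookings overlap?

0

Sorted by start: LAB1, LAB2, LAB4, LAB5, LAB3, LAB6.
LAB2 starts after LAB1 ends; LAB1 is clear from here.
LAB4 starts after LAB2 ends; LAB2 is clear from here.
LAB5 starts after LAB4 ends; LAB4 is clear from here.
LAB3 starts exactly when LAB5 ends (back-to-back, no overlap); LAB5 is clear from here.
LAB6 starts after LAB3 ends.
No pair overlaps.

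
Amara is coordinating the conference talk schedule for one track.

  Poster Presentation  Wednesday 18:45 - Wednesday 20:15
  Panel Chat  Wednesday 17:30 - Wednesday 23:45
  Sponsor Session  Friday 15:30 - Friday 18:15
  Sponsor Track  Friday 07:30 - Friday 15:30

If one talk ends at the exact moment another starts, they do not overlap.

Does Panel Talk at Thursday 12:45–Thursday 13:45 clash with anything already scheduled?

No — it doesn't clash with anything

Panel Chat: ends Wednesday 23:45 at or before Panel Talk starts Thursday 12:45 → clear.
Poster Presentation: ends Wednesday 20:15 at or before Panel Talk starts Thursday 12:45 → clear.
Sponsor Track: starts Friday 07:30 at or after Panel Talk ends Thursday 13:45 → clear.
Sponsor Session: starts Friday 15:30 at or after Panel Talk ends Thursday 13:45 → clear.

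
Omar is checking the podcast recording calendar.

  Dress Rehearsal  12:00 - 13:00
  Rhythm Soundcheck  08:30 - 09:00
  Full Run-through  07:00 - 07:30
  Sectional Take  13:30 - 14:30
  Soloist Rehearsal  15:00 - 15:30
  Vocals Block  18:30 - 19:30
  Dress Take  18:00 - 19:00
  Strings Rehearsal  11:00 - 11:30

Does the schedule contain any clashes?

Yes

Sorted by start: Full Run-through, Rhythm Soundcheck, Strings Rehearsal, Dress Rehearsal, Sectional Take, Soloist Rehearsal, Dress Take, Vocals Block.
Rhythm Soundcheck starts after Full Run-through ends; Full Run-through is clear from here.
Strings Rehearsal starts after Rhythm Soundcheck ends; Rhythm Soundcheck is clear from here.
Dress Rehearsal starts after Strings Rehearsal ends; Strings Rehearsal is clear from here.
Sectional Take starts after Dress Rehearsal ends; Dress Rehearsal is clear from here.
Soloist Rehearsal starts after Sectional Take ends; Sectional Take is clear from here.
Dress Take starts after Soloist Rehearsal ends; Soloist Rehearsal is clear from here.
Vocals Block starts before Dress Take ends → Dress Take and Vocals Block overlap.
That's a conflict, so the schedule is not conflict-free.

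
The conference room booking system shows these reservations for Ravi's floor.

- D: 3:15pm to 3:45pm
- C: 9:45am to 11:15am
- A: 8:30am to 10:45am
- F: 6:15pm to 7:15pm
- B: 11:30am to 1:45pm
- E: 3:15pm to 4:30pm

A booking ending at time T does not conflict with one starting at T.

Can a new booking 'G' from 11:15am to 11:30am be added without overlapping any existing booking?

A: ends 10:45am at or before G starts 11:15am → clear.
C: ends 11:15am at or before G starts 11:15am → clear.
B: starts 11:30am at or after G ends 11:30am → clear.
D: starts 3:15pm at or after G ends 11:30am → clear.
E: starts 3:15pm at or after G ends 11:30am → clear.
F: starts 6:15pm at or after G ends 11:30am → clear.

Yes — the slot is free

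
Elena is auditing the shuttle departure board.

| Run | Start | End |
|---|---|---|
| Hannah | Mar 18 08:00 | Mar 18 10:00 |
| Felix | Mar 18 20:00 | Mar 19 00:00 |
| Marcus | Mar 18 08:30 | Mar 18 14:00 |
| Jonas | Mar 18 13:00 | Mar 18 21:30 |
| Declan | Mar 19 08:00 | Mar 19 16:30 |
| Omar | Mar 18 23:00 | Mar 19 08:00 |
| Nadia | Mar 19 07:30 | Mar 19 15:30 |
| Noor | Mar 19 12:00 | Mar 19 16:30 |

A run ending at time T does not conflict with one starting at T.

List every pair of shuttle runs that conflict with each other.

Sorted by start: Hannah, Marcus, Jonas, Felix, Omar, Nadia, Declan, Noor.
Marcus starts before Hannah ends → Hannah and Marcus overlap.
Jonas starts after Hannah ends, so Hannah has no further overlaps.
Jonas starts before Marcus ends → Marcus and Jonas overlap.
Felix starts after Marcus ends, so Marcus has no further overlaps.
Felix starts before Jonas ends → Jonas and Felix overlap.
Omar starts after Jonas ends, so Jonas has no further overlaps.
Omar starts before Felix ends → Felix and Omar overlap.
Nadia starts after Felix ends, so Felix has no further overlaps.
Nadia starts before Omar ends → Omar and Nadia overlap.
Declan starts exactly when Omar ends (back-to-back, no overlap), so Omar has no further overlaps.
Declan starts before Nadia ends → Nadia and Declan overlap.
Noor starts before Nadia ends → Nadia and Noor overlap.
Noor starts before Declan ends → Declan and Noor overlap.

Declan & Nadia, Declan & Noor, Felix & Jonas, Felix & Omar, Hannah & Marcus, Jonas & Marcus, Nadia & Noor, Nadia & Omar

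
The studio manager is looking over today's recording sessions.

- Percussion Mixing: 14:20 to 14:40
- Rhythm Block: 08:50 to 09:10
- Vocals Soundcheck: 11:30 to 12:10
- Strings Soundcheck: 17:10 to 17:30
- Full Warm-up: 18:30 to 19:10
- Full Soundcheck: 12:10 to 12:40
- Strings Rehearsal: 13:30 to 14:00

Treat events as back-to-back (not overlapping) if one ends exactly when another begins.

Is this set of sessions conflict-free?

Yes

Check each pair: they overlap iff neither finishes before the other starts.
Sorted by start: Rhythm Block, Vocals Soundcheck, Full Soundcheck, Strings Rehearsal, Percussion Mixing, Strings Soundcheck, Full Warm-up.
Vocals Soundcheck starts after Rhythm Block ends; Rhythm Block is clear from here.
Full Soundcheck starts exactly when Vocals Soundcheck ends (back-to-back, no overlap); Vocals Soundcheck is clear from here.
Strings Rehearsal starts after Full Soundcheck ends; Full Soundcheck is clear from here.
Percussion Mixing starts after Strings Rehearsal ends; Strings Rehearsal is clear from here.
Strings Soundcheck starts after Percussion Mixing ends; Percussion Mixing is clear from here.
Full Warm-up starts after Strings Soundcheck ends.
Every pair is clear; the schedule has no overlaps.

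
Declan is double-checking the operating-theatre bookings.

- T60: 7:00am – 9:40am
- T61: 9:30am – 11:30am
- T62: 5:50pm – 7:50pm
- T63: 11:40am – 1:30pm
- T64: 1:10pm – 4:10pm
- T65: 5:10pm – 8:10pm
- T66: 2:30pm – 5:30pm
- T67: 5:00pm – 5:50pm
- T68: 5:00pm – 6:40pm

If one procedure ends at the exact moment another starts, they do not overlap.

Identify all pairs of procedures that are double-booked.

T60 & T61, T62 & T65, T62 & T68, T63 & T64, T64 & T66, T65 & T66, T65 & T67, T65 & T68, T66 & T67, T66 & T68, T67 & T68

Sorted by start: T60, T61, T63, T64, T66, T67, T68, T65, T62.
T61 starts before T60 ends → T60 and T61 overlap.
T63 starts after T60 ends, so nothing later overlaps T60 either.
T63 starts after T61 ends, so nothing later overlaps T61 either.
T64 starts before T63 ends → T63 and T64 overlap.
T66 starts after T63 ends, so nothing later overlaps T63 either.
T66 starts before T64 ends → T64 and T66 overlap.
T67 starts after T64 ends, so nothing later overlaps T64 either.
T67 starts before T66 ends → T66 and T67 overlap.
T68 starts before T66 ends → T66 and T68 overlap.
T65 starts before T66 ends → T66 and T65 overlap.
T62 starts after T66 ends.
T68 starts before T67 ends → T67 and T68 overlap.
T65 starts before T67 ends → T67 and T65 overlap.
T62 starts exactly when T67 ends (back-to-back, no overlap).
T65 starts before T68 ends → T68 and T65 overlap.
T62 starts before T68 ends → T68 and T62 overlap.
T62 starts before T65 ends → T65 and T62 overlap.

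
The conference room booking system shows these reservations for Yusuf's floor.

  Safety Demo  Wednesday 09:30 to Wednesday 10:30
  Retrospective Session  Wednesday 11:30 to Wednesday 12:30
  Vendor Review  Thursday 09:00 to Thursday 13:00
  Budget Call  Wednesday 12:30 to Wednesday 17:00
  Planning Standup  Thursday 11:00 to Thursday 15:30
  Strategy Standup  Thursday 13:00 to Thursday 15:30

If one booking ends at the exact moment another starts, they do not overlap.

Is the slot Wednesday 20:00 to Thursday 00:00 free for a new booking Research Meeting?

Yes — the slot is free

Safety Demo: ends Wednesday 10:30 at or before Research Meeting starts Wednesday 20:00 → clear.
Retrospective Session: ends Wednesday 12:30 at or before Research Meeting starts Wednesday 20:00 → clear.
Budget Call: ends Wednesday 17:00 at or before Research Meeting starts Wednesday 20:00 → clear.
Vendor Review: starts Thursday 09:00 at or after Research Meeting ends Thursday 00:00 → clear.
Planning Standup: starts Thursday 11:00 at or after Research Meeting ends Thursday 00:00 → clear.
Strategy Standup: starts Thursday 13:00 at or after Research Meeting ends Thursday 00:00 → clear.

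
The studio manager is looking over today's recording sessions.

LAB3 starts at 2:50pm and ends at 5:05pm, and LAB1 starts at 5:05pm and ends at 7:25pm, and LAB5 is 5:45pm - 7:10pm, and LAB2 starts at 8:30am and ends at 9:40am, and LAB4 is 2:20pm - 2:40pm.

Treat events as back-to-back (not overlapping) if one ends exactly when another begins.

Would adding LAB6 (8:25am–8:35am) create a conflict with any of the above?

LAB2: starts 8:30am before LAB6 ends 8:35am, and ends 9:40am after LAB6 starts 8:25am → overlap.
LAB4: starts 2:20pm at or after LAB6 ends 8:35am → clear.
LAB3: starts 2:50pm at or after LAB6 ends 8:35am → clear.
LAB1: starts 5:05pm at or after LAB6 ends 8:35am → clear.
LAB5: starts 5:45pm at or after LAB6 ends 8:35am → clear.
LAB6 overlaps LAB2.

Yes — it overlaps LAB2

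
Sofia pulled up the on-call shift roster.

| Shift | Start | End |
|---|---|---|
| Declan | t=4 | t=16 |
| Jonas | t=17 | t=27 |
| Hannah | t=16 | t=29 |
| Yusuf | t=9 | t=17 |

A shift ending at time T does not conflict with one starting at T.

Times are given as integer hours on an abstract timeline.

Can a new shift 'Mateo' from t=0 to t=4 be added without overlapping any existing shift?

Yes — the slot is free

Declan: starts t=4 at or after Mateo ends t=4 → clear.
Yusuf: starts t=9 at or after Mateo ends t=4 → clear.
Hannah: starts t=16 at or after Mateo ends t=4 → clear.
Jonas: starts t=17 at or after Mateo ends t=4 → clear.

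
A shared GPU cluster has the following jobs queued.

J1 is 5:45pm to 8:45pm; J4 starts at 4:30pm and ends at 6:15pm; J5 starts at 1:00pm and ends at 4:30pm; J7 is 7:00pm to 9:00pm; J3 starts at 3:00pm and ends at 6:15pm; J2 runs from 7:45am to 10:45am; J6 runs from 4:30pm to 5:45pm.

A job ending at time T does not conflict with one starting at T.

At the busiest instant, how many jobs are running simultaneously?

Walk through starts and ends in time order (an end at T is processed before a start at T):
7:45am start J2 → 1
10:45am end J2 → 0
1:00pm start J5 → 1
3:00pm start J3 → 2
4:30pm end J5 → 1
4:30pm start J4 → 2
4:30pm start J6 → 3
5:45pm end J6 → 2
5:45pm start J1 → 3
6:15pm end J3 → 2
6:15pm end J4 → 1
7:00pm start J7 → 2
8:45pm end J1 → 1
9:00pm end J7 → 0
Peak is 3, at 4:30pm (J3, J4, J6).

3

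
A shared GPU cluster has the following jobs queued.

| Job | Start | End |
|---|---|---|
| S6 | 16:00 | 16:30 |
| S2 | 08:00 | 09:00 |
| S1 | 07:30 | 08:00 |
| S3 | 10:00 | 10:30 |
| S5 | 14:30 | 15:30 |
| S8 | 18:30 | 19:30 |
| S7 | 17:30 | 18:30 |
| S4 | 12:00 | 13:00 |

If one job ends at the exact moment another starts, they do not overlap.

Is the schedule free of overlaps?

Yes

Sorted by start: S1, S2, S3, S4, S5, S6, S7, S8.
S2 starts exactly when S1 ends (back-to-back, no overlap) — done with S1.
S3 starts after S2 ends — done with S2.
S4 starts after S3 ends — done with S3.
S5 starts after S4 ends — done with S4.
S6 starts after S5 ends — done with S5.
S7 starts after S6 ends — done with S6.
S8 starts exactly when S7 ends (back-to-back, no overlap).
Every pair is clear; the schedule has no overlaps.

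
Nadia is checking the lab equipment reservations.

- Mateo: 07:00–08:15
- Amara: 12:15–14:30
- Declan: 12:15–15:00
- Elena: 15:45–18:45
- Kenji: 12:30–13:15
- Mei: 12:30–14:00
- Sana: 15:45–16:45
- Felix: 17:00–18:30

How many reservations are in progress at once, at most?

Sweep the timeline, counting +1 at each start and −1 at each end (ends before starts at a tie):
07:00 start Mateo → 1
08:15 end Mateo → 0
12:15 start Amara → 1
12:15 start Declan → 2
12:30 start Kenji → 3
12:30 start Mei → 4
13:15 end Kenji → 3
14:00 end Mei → 2
14:30 end Amara → 1
15:00 end Declan → 0
15:45 start Elena → 1
15:45 start Sana → 2
16:45 end Sana → 1
17:00 start Felix → 2
18:30 end Felix → 1
18:45 end Elena → 0
Peak is 4, at 12:30 (Amara, Declan, Kenji, Mei).

4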